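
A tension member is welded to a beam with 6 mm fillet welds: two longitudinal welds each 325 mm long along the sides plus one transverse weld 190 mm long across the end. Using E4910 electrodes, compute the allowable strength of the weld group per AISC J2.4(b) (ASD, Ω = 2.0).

E49XX → F_EXX = 490 MPa.
t_e = 0.707 × 6 = 4.242 mm.
R_nwl = 0.6 × 490 × 4.242 × 650 × 10⁻³ = 810.6 kN (longitudinal, 2 welds).
R_nwt = 0.6 × 490 × 4.242 × 190 × 10⁻³ = 237 kN (transverse, base value).
(i) R_nwl + R_nwt = 1048 kN; (ii) 0.85 R_nwl + 1.5 R_nwt = 1044 kN.
R_n = max = 1048 kN [governs: (i)]; R_n/Ω = 523.8 kN.

R_n/Ω ≈ 524 kN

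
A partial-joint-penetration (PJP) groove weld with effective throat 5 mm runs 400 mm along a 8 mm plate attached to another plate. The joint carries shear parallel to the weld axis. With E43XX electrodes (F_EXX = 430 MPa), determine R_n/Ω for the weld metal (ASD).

Effective throat (given) t_e = 5 mm.
A_we = 5 × 400 = 2000 mm².
F_nw = 0.6 F_EXX = 258 MPa.
R_n/Ω = (258 × 2000) / 2.0 × 10⁻³ = 258 kN.

R_n/Ω ≈ 258 kN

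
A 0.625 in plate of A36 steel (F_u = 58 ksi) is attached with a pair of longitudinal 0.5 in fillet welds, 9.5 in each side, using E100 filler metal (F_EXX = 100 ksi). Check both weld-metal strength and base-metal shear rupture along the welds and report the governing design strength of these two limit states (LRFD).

t_e = 0.707 × 0.5 = 0.3535 in; L = 19 in.
Weld metal: φR_n = 0.75 × 0.6 × 100 × 0.3535 × 19 = 302.2 kips.
Base metal (shear rupture): φR_n = 0.75 × 0.6 × 58 × 0.625 × 19 = 309.9 kips.
Governing: weld metal.

φR_n ≈ 302 kips (weld metal governs)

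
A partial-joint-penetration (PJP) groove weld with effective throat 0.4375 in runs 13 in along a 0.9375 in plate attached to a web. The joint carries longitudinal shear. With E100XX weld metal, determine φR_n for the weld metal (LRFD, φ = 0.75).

E100XX → F_EXX = 100 ksi.
Effective throat (given) t_e = 0.4375 in.
A_we = 0.4375 × 13 = 5.688 in².
F_nw = 0.6 F_EXX = 60 ksi.
φR_n = 0.75 × 60 × 5.688 = 255.9 kip.

φR_n ≈ 256 kip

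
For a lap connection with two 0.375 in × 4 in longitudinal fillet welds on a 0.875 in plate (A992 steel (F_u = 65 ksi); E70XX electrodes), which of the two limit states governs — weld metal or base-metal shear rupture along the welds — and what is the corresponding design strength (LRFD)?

E70XX → F_EXX = 70 ksi.
t_e = 0.707 × 0.375 = 0.2651 in; L = 8 in.
Weld metal: φR_n = 0.75 × 0.6 × 70 × 0.2651 × 8 = 66.81 kips.
Base metal (shear rupture): φR_n = 0.75 × 0.6 × 65 × 0.875 × 8 = 204.8 kips.
Governing: weld metal.

φR_n ≈ 66.8 kips (weld metal governs)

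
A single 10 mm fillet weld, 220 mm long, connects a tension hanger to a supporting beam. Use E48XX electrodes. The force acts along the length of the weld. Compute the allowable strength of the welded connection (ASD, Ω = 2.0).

R_n/Ω ≈ 224 kN

E48XX → F_EXX = 480 MPa.
Effective throat t_e = 0.707 × 10 = 7.07 mm.
Total length L = 220 mm; A_we = 7.07 × 220 = 1555 mm².
F_nw = 0.6 F_EXX = 0.6 × 480 = 288 MPa.
R_n = 288 × 1555 × 10⁻³ = 448 kN; R_n/Ω = 448/2.0 = 224 kN.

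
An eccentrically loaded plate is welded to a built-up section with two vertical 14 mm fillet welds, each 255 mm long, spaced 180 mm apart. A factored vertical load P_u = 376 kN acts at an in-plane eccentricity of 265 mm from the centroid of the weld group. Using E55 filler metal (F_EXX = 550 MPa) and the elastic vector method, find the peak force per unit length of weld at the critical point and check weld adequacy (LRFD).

Total weld length L_w = 510 mm. Treat welds as unit-width lines.
Polar moment about centroid: J = 2[d³/12 + d(b/2)²] = 2[255³/12 + 255×90²] = 6895000 mm³.
Direct shear f_v = P/L_w = 376×10³ / 510 = 737.3 N/mm (vertical).
Torsion M = P·e = 376×10³ × 265 = 99640000 N·mm.
Critical point at (x, y) = (90, 127.5) from centroid. f_tx = M·y/J = 1843 N/mm; f_ty = M·x/J = 1301 N/mm.
Resultant f_max = √[f_tx² + (f_v + f_ty)²] = √[1843² + (737.3 + 1301)²] = 2747 N/mm.
Capacity per unit length: φr_n = 0.75 × 0.6 × 550 × (0.707 × 14) = 2450 N/mm.
2747 > 2450 → NOT adequate.

f_max ≈ 2750 N/mm; NOT adequate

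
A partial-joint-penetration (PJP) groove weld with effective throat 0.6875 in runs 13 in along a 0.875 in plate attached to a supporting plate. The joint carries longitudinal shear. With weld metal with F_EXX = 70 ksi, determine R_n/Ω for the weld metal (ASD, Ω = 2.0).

Effective throat (given) t_e = 0.6875 in.
A_we = 0.6875 × 13 = 8.938 in².
F_nw = 0.6 F_EXX = 42 ksi.
R_n/Ω = (42 × 8.938) / 2.0 = 187.7 kip.

R_n/Ω ≈ 188 kip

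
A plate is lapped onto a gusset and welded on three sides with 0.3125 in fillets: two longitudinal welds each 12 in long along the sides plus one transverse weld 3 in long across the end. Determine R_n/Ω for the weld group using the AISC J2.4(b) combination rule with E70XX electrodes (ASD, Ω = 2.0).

R_n/Ω ≈ 125 kip

E70XX → F_EXX = 70 ksi.
t_e = 0.707 × 0.3125 = 0.2209 in.
R_nwl = 0.6 × 70 × 0.2209 × 24 = 222.7 kip (longitudinal, 2 welds).
R_nwt = 0.6 × 70 × 0.2209 × 3 = 27.84 kip (transverse, base value).
(i) R_nwl + R_nwt = 250.5 kip; (ii) 0.85 R_nwl + 1.5 R_nwt = 231.1 kip.
R_n = max = 250.5 kip [governs: (i)]; R_n/Ω = 125.3 kip.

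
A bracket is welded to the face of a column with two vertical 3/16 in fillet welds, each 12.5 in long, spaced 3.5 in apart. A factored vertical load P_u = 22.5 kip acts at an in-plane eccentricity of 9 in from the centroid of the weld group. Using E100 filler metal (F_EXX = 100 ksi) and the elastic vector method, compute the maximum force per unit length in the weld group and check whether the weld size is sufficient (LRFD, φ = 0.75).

Total weld length L_w = 25 in. Treat welds as unit-width lines.
Polar moment about centroid: J = 2[d³/12 + d(b/2)²] = 2[12.5³/12 + 12.5×1.75²] = 402.1 in³.
Direct shear f_v = P/L_w = 22.5 / 25 = 0.9 kip/in (vertical).
Torsion M = P·e = 22.5 × 9 = 202.5 kip·in.
Critical point at (x, y) = (1.75, 6.25) from centroid. f_tx = M·y/J = 3.148 kip/in; f_ty = M·x/J = 0.8813 kip/in.
Resultant f_max = √[f_tx² + (f_v + f_ty)²] = √[3.148² + (0.9 + 0.8813)²] = 3.617 kip/in.
Capacity per unit length: φr_n = 0.75 × 0.6 × 100 × (0.707 × 0.1875) = 5.965 kip/in.
3.617 ≤ 5.965 → adequate.

f_max ≈ 3.62 kip/in; adequate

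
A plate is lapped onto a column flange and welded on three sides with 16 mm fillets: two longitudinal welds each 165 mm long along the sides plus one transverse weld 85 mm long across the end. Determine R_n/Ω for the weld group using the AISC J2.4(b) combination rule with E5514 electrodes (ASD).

R_n/Ω ≈ 775 kN

E55XX → F_EXX = 550 MPa.
t_e = 0.707 × 16 = 11.31 mm.
R_nwl = 0.6 × 550 × 11.31 × 330 × 10⁻³ = 1232 kN (longitudinal, 2 welds).
R_nwt = 0.6 × 550 × 11.31 × 85 × 10⁻³ = 317.3 kN (transverse, base value).
(i) R_nwl + R_nwt = 1549 kN; (ii) 0.85 R_nwl + 1.5 R_nwt = 1523 kN.
R_n = max = 1549 kN [governs: (i)]; R_n/Ω = 774.6 kN.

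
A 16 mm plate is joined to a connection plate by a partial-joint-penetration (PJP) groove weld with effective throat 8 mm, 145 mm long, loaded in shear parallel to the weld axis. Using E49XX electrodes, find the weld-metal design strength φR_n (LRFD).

E49XX → F_EXX = 490 MPa.
Effective throat (given) t_e = 8 mm.
A_we = 8 × 145 = 1160 mm².
F_nw = 0.6 F_EXX = 294 MPa.
φR_n = 0.75 × 294 × 1160 × 10⁻³ = 255.8 kN.

φR_n ≈ 256 kN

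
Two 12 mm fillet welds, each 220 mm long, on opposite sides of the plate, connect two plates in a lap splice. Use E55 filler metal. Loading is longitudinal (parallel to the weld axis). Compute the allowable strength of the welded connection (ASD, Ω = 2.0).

R_n/Ω ≈ 616 kN

E55XX → F_EXX = 550 MPa.
Effective throat t_e = 0.707 × 12 = 8.484 mm.
Total length L = 440 mm; A_we = 8.484 × 440 = 3733 mm².
F_nw = 0.6 F_EXX = 0.6 × 550 = 330 MPa.
R_n = 330 × 3733 × 10⁻³ = 1232 kN; R_n/Ω = 1232/2.0 = 615.9 kN.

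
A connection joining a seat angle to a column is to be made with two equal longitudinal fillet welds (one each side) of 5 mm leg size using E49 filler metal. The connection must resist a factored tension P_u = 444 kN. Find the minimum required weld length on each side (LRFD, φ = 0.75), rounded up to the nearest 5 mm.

L = 285 mm on each side

E49XX → F_EXX = 490 MPa.
Throat t_e = 0.707 × 5 = 3.535 mm.
φr_n = 0.75 × 0.6 × 490 × 3.535 × 10⁻³ = 0.7795 kN/mm.
L_req = P_u / φr_n = 444 / 0.7795 = 569.6 mm total.
Per side: 569.6 / 2 = 284.8 mm.
Round up → use L = 285 mm on each side.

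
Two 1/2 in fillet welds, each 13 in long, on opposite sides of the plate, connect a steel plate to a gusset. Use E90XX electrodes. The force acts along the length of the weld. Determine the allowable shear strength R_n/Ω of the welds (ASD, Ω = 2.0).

R_n/Ω ≈ 248 kip

E90XX → F_EXX = 90 ksi.
Effective throat t_e = 0.707 × 0.5 = 0.3535 in.
Total length L = 26 in; A_we = 0.3535 × 26 = 9.191 in².
F_nw = 0.6 F_EXX = 0.6 × 90 = 54 ksi.
R_n = 54 × 9.191 = 496.3 kip; R_n/Ω = 496.3/2.0 = 248.2 kip.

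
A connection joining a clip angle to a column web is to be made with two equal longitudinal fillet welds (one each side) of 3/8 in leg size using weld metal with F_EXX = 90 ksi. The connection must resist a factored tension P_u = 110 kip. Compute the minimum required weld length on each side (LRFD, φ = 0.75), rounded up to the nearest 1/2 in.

L = 5.5 in on each side

Throat t_e = 0.707 × 0.375 = 0.2651 in.
φr_n = 0.75 × 0.6 × 90 × 0.2651 = 10.74 kip/in.
L_req = P_u / φr_n = 110 / 10.74 = 10.24 in total.
Per side: 10.24 / 2 = 5.122 in.
Round up → use L = 5.5 in on each side.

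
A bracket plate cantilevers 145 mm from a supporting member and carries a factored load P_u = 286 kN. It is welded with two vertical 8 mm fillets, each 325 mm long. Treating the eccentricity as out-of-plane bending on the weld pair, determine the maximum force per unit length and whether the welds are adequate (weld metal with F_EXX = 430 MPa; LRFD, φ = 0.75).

L_w = 2 × 325 = 650 mm; section modulus (unit throat) S = 2 × L²/6 = 35210 mm².
Direct shear f_v = P/L_w = 286×10³/650 = 440 N/mm.
Moment M = P × e = 286×10³ × 145 = 41470000 N·mm; bending f_b = M/S = 1178 N/mm.
f_max = √(f_v² + f_b²) = √(440² + 1178²) = 1257 N/mm.
φr_n = 0.75 × 0.6 × 430 × (0.707 × 8) = 1094 N/mm → NOT adequate.

f_max ≈ 1260 N/mm; NOT adequate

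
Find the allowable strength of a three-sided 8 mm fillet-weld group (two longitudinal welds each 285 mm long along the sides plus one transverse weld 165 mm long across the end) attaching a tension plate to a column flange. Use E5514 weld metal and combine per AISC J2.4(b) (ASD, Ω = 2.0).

E55XX → F_EXX = 550 MPa.
t_e = 0.707 × 8 = 5.656 mm.
R_nwl = 0.6 × 550 × 5.656 × 570 × 10⁻³ = 1064 kN (longitudinal, 2 welds).
R_nwt = 0.6 × 550 × 5.656 × 165 × 10⁻³ = 308 kN (transverse, base value).
(i) R_nwl + R_nwt = 1372 kN; (ii) 0.85 R_nwl + 1.5 R_nwt = 1366 kN.
R_n = max = 1372 kN [governs: (i)]; R_n/Ω = 685.9 kN.

R_n/Ω ≈ 686 kN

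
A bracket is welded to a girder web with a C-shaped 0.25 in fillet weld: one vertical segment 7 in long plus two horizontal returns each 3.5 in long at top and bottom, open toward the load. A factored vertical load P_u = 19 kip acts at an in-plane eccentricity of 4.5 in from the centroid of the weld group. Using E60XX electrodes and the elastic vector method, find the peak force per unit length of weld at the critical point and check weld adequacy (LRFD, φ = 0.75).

E60XX → F_EXX = 60 ksi.
Total weld length L_w = 14 in. Treat welds as unit-width lines.
Centroid: x̄ = 2×3.5×1.75 / 14 = 0.875 in from the vertical weld.
Polar moment about centroid: J = I_x + I_y = [7³/12 + 2×3.5×3.5²] + [7×0.875² + 2(3.5³/12 + 3.5×0.875²)] = 132.2 in³.
Direct shear f_v = P/L_w = 19 / 14 = 1.357 kip/in (vertical).
Torsion M = P·e = 19 × 4.5 = 85.5 kip·in.
Critical point at (x, y) = (2.625, 3.5) from centroid. f_tx = M·y/J = 2.264 kip/in; f_ty = M·x/J = 1.698 kip/in.
Resultant f_max = √[f_tx² + (f_v + f_ty)²] = √[2.264² + (1.357 + 1.698)²] = 3.802 kip/in.
Capacity per unit length: φr_n = 0.75 × 0.6 × 60 × (0.707 × 0.25) = 4.772 kip/in.
3.802 ≤ 4.772 → adequate.

f_max ≈ 3.8 kip/in; adequate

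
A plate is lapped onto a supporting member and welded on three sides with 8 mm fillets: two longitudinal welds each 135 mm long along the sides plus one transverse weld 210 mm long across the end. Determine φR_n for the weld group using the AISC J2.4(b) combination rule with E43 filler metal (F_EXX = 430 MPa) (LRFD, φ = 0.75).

φR_n ≈ 596 kN

t_e = 0.707 × 8 = 5.656 mm.
R_nwl = 0.6 × 430 × 5.656 × 270 × 10⁻³ = 394 kN (longitudinal, 2 welds).
R_nwt = 0.6 × 430 × 5.656 × 210 × 10⁻³ = 306.4 kN (transverse, base value).
(i) R_nwl + R_nwt = 700.4 kN; (ii) 0.85 R_nwl + 1.5 R_nwt = 794.6 kN.
R_n = max = 794.6 kN [governs: (ii)]; φR_n = 595.9 kN.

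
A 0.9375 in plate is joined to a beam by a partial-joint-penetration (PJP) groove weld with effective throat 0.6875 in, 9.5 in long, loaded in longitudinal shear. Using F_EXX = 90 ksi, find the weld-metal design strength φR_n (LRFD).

φR_n ≈ 265 kip

Effective throat (given) t_e = 0.6875 in.
A_we = 0.6875 × 9.5 = 6.531 in².
F_nw = 0.6 F_EXX = 54 ksi.
φR_n = 0.75 × 54 × 6.531 = 264.5 kip.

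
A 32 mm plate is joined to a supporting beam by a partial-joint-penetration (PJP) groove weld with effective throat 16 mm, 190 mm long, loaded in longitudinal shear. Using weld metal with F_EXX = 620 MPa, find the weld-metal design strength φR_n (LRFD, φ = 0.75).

Effective throat (given) t_e = 16 mm.
A_we = 16 × 190 = 3040 mm².
F_nw = 0.6 F_EXX = 372 MPa.
φR_n = 0.75 × 372 × 3040 × 10⁻³ = 848.2 kN.

φR_n ≈ 848 kN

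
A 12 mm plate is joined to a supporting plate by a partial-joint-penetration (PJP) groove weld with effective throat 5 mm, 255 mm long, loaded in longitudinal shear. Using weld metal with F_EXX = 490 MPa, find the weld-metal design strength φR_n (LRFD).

φR_n ≈ 281 kN

Effective throat (given) t_e = 5 mm.
A_we = 5 × 255 = 1275 mm².
F_nw = 0.6 F_EXX = 294 MPa.
φR_n = 0.75 × 294 × 1275 × 10⁻³ = 281.1 kN.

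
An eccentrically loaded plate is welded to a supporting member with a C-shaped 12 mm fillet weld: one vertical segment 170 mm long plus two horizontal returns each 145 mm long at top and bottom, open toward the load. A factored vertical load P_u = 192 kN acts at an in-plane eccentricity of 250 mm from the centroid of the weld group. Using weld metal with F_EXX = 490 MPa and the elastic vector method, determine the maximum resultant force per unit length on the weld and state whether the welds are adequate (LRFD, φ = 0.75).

Total weld length L_w = 460 mm. Treat welds as unit-width lines.
Centroid: x̄ = 2×145×72.5 / 460 = 45.71 mm from the vertical weld.
Polar moment about centroid: J = I_x + I_y = [170³/12 + 2×145×85²] + [170×45.71² + 2(145³/12 + 145×26.79²)] = 3576000 mm³.
Direct shear f_v = P/L_w = 192×10³ / 460 = 417.4 N/mm (vertical).
Torsion M = P·e = 192×10³ × 250 = 48000000 N·mm.
Critical point at (x, y) = (99.29, 85) from centroid. f_tx = M·y/J = 1141 N/mm; f_ty = M·x/J = 1333 N/mm.
Resultant f_max = √[f_tx² + (f_v + f_ty)²] = √[1141² + (417.4 + 1333)²] = 2089 N/mm.
Capacity per unit length: φr_n = 0.75 × 0.6 × 490 × (0.707 × 12) = 1871 N/mm.
2089 > 1871 → NOT adequate.

f_max ≈ 2090 N/mm; NOT adequate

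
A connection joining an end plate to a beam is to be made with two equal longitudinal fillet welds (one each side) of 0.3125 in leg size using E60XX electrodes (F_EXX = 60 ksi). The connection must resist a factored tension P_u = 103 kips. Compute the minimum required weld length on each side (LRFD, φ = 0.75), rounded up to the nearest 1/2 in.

L = 9 in on each side

Throat t_e = 0.707 × 0.3125 = 0.2209 in.
φr_n = 0.75 × 0.6 × 60 × 0.2209 = 5.965 kips/in.
L_req = P_u / φr_n = 103 / 5.965 = 17.27 in total.
Per side: 17.27 / 2 = 8.633 in.
Round up → use L = 9 in on each side.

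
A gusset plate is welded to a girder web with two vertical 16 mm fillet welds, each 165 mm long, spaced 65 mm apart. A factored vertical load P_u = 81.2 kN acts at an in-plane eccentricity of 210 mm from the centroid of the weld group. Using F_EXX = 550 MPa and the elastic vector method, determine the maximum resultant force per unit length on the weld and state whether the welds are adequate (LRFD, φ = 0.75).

f_max ≈ 1490 N/mm; adequate

Total weld length L_w = 330 mm. Treat welds as unit-width lines.
Polar moment about centroid: J = 2[d³/12 + d(b/2)²] = 2[165³/12 + 165×32.5²] = 1097000 mm³.
Direct shear f_v = P/L_w = 81.2×10³ / 330 = 246.1 N/mm (vertical).
Torsion M = P·e = 81.2×10³ × 210 = 17052000 N·mm.
Critical point at (x, y) = (32.5, 82.5) from centroid. f_tx = M·y/J = 1282 N/mm; f_ty = M·x/J = 505.1 N/mm.
Resultant f_max = √[f_tx² + (f_v + f_ty)²] = √[1282² + (246.1 + 505.1)²] = 1486 N/mm.
Capacity per unit length: φr_n = 0.75 × 0.6 × 550 × (0.707 × 16) = 2800 N/mm.
1486 ≤ 2800 → adequate.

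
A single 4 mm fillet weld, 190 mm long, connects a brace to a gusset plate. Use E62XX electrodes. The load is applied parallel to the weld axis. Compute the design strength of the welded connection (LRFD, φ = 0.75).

E62XX → F_EXX = 620 MPa.
Effective throat t_e = 0.707 × 4 = 2.828 mm.
Total length L = 190 mm; A_we = 2.828 × 190 = 537.3 mm².
F_nw = 0.6 F_EXX = 0.6 × 620 = 372 MPa.
φR_n = 0.75 × 372 × 537.3 × 10⁻³ = 149.9 kN.

φR_n ≈ 150 kN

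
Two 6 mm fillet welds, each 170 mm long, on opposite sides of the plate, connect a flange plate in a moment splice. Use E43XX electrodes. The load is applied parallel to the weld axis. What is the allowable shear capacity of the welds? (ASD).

E43XX → F_EXX = 430 MPa.
Effective throat t_e = 0.707 × 6 = 4.242 mm.
Total length L = 340 mm; A_we = 4.242 × 340 = 1442 mm².
F_nw = 0.6 F_EXX = 0.6 × 430 = 258 MPa.
R_n = 258 × 1442 × 10⁻³ = 372.1 kN; R_n/Ω = 372.1/2.0 = 186.1 kN.

R_n/Ω ≈ 186 kN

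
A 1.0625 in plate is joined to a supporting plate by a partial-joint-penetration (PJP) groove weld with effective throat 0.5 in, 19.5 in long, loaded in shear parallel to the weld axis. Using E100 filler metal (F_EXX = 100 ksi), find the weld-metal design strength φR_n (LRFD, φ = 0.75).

Effective throat (given) t_e = 0.5 in.
A_we = 0.5 × 19.5 = 9.75 in².
F_nw = 0.6 F_EXX = 60 ksi.
φR_n = 0.75 × 60 × 9.75 = 438.8 kip.

φR_n ≈ 439 kip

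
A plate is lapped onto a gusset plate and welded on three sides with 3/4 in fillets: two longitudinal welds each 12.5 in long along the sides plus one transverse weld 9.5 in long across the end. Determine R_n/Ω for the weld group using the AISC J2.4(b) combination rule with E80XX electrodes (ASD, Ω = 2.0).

R_n/Ω ≈ 452 kips

E80XX → F_EXX = 80 ksi.
t_e = 0.707 × 0.75 = 0.5302 in.
R_nwl = 0.6 × 80 × 0.5302 × 25 = 636.3 kips (longitudinal, 2 welds).
R_nwt = 0.6 × 80 × 0.5302 × 9.5 = 241.8 kips (transverse, base value).
(i) R_nwl + R_nwt = 878.1 kips; (ii) 0.85 R_nwl + 1.5 R_nwt = 903.5 kips.
R_n = max = 903.5 kips [governs: (ii)]; R_n/Ω = 451.8 kips.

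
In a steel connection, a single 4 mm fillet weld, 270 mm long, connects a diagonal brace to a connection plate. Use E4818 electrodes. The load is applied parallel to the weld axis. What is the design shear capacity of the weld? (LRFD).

φR_n ≈ 165 kN

E48XX → F_EXX = 480 MPa.
Effective throat t_e = 0.707 × 4 = 2.828 mm.
Total length L = 270 mm; A_we = 2.828 × 270 = 763.6 mm².
F_nw = 0.6 F_EXX = 0.6 × 480 = 288 MPa.
φR_n = 0.75 × 288 × 763.6 × 10⁻³ = 164.9 kN.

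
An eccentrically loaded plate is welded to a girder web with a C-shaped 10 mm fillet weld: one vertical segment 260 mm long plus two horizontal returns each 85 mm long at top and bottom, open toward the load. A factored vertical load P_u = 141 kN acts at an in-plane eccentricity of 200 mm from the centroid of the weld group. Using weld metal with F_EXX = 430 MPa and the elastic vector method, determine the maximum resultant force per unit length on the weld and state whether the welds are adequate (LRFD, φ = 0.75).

f_max ≈ 1090 N/mm; adequate

Total weld length L_w = 430 mm. Treat welds as unit-width lines.
Centroid: x̄ = 2×85×42.5 / 430 = 16.8 mm from the vertical weld.
Polar moment about centroid: J = I_x + I_y = [260³/12 + 2×85×130²] + [260×16.8² + 2(85³/12 + 85×25.7²)] = 4626000 mm³.
Direct shear f_v = P/L_w = 141×10³ / 430 = 327.9 N/mm (vertical).
Torsion M = P·e = 141×10³ × 200 = 28200000 N·mm.
Critical point at (x, y) = (68.2, 130) from centroid. f_tx = M·y/J = 792.5 N/mm; f_ty = M·x/J = 415.8 N/mm.
Resultant f_max = √[f_tx² + (f_v + f_ty)²] = √[792.5² + (327.9 + 415.8)²] = 1087 N/mm.
Capacity per unit length: φr_n = 0.75 × 0.6 × 430 × (0.707 × 10) = 1368 N/mm.
1087 ≤ 1368 → adequate.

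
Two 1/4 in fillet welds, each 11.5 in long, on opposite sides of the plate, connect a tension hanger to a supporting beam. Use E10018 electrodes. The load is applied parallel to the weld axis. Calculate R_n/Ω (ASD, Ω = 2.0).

R_n/Ω ≈ 122 kip

E100XX → F_EXX = 100 ksi.
Effective throat t_e = 0.707 × 0.25 = 0.1767 in.
Total length L = 23 in; A_we = 0.1767 × 23 = 4.065 in².
F_nw = 0.6 F_EXX = 0.6 × 100 = 60 ksi.
R_n = 60 × 4.065 = 243.9 kip; R_n/Ω = 243.9/2.0 = 122 kip.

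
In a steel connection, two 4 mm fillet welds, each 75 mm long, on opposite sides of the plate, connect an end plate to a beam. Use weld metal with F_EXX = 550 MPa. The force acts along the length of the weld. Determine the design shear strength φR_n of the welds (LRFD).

φR_n ≈ 105 kN

Effective throat t_e = 0.707 × 4 = 2.828 mm.
Total length L = 150 mm; A_we = 2.828 × 150 = 424.2 mm².
F_nw = 0.6 F_EXX = 0.6 × 550 = 330 MPa.
φR_n = 0.75 × 330 × 424.2 × 10⁻³ = 105 kN.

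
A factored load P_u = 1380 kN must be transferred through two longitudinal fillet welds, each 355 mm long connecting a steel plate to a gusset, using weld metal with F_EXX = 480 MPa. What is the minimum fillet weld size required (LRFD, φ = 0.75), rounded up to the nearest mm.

Total weld length L = 710 mm.
Required throat t_e = P_u / (φ × 0.6 F_EXX × L) = 1380 / (0.75 × 0.6 × 480 × 710 × 10⁻³) = 8.998 mm.
Required leg w = t_e / 0.707 = 12.73 mm → use 13 mm.

w = 13 mm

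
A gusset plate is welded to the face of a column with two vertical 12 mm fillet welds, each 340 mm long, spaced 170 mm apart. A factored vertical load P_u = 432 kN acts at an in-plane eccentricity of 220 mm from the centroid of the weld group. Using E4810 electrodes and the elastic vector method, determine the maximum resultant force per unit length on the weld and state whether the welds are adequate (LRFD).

f_max ≈ 1940 N/mm; NOT adequate

E48XX → F_EXX = 480 MPa.
Total weld length L_w = 680 mm. Treat welds as unit-width lines.
Polar moment about centroid: J = 2[d³/12 + d(b/2)²] = 2[340³/12 + 340×85²] = 11460000 mm³.
Direct shear f_v = P/L_w = 432×10³ / 680 = 635.3 N/mm (vertical).
Torsion M = P·e = 432×10³ × 220 = 95040000 N·mm.
Critical point at (x, y) = (85, 170) from centroid. f_tx = M·y/J = 1409 N/mm; f_ty = M·x/J = 704.7 N/mm.
Resultant f_max = √[f_tx² + (f_v + f_ty)²] = √[1409² + (635.3 + 704.7)²] = 1945 N/mm.
Capacity per unit length: φr_n = 0.75 × 0.6 × 480 × (0.707 × 12) = 1833 N/mm.
1945 > 1833 → NOT adequate.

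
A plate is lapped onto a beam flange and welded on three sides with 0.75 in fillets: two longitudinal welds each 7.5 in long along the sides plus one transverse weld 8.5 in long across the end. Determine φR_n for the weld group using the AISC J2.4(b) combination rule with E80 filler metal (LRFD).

E80XX → F_EXX = 80 ksi.
t_e = 0.707 × 0.75 = 0.5302 in.
R_nwl = 0.6 × 80 × 0.5302 × 15 = 381.8 kips (longitudinal, 2 welds).
R_nwt = 0.6 × 80 × 0.5302 × 8.5 = 216.3 kips (transverse, base value).
(i) R_nwl + R_nwt = 598.1 kips; (ii) 0.85 R_nwl + 1.5 R_nwt = 649 kips.
R_n = max = 649 kips [governs: (ii)]; φR_n = 486.8 kips.

φR_n ≈ 487 kips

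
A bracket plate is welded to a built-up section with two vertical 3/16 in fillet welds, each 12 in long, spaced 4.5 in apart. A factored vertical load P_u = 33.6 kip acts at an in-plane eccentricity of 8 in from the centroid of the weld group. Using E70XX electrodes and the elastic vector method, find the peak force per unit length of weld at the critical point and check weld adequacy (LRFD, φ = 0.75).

f_max ≈ 4.88 kip/in; NOT adequate

E70XX → F_EXX = 70 ksi.
Total weld length L_w = 24 in. Treat welds as unit-width lines.
Polar moment about centroid: J = 2[d³/12 + d(b/2)²] = 2[12³/12 + 12×2.25²] = 409.5 in³.
Direct shear f_v = P/L_w = 33.6 / 24 = 1.4 kip/in (vertical).
Torsion M = P·e = 33.6 × 8 = 268.8 kip·in.
Critical point at (x, y) = (2.25, 6) from centroid. f_tx = M·y/J = 3.938 kip/in; f_ty = M·x/J = 1.477 kip/in.
Resultant f_max = √[f_tx² + (f_v + f_ty)²] = √[3.938² + (1.4 + 1.477)²] = 4.877 kip/in.
Capacity per unit length: φr_n = 0.75 × 0.6 × 70 × (0.707 × 0.1875) = 4.176 kip/in.
4.877 > 4.176 → NOT adequate.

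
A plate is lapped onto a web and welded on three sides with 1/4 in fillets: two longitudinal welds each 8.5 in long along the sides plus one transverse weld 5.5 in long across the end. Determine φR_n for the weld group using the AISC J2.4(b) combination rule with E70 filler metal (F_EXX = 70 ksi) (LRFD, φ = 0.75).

φR_n ≈ 126 kip

t_e = 0.707 × 0.25 = 0.1767 in.
R_nwl = 0.6 × 70 × 0.1767 × 17 = 126.2 kip (longitudinal, 2 welds).
R_nwt = 0.6 × 70 × 0.1767 × 5.5 = 40.83 kip (transverse, base value).
(i) R_nwl + R_nwt = 167 kip; (ii) 0.85 R_nwl + 1.5 R_nwt = 168.5 kip.
R_n = max = 168.5 kip [governs: (ii)]; φR_n = 126.4 kip.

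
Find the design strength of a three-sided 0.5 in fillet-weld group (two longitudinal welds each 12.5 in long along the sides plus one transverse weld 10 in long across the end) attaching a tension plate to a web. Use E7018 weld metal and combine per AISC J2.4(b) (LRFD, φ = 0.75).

φR_n ≈ 404 kips

E70XX → F_EXX = 70 ksi.
t_e = 0.707 × 0.5 = 0.3535 in.
R_nwl = 0.6 × 70 × 0.3535 × 25 = 371.2 kips (longitudinal, 2 welds).
R_nwt = 0.6 × 70 × 0.3535 × 10 = 148.5 kips (transverse, base value).
(i) R_nwl + R_nwt = 519.6 kips; (ii) 0.85 R_nwl + 1.5 R_nwt = 538.2 kips.
R_n = max = 538.2 kips [governs: (ii)]; φR_n = 403.7 kips.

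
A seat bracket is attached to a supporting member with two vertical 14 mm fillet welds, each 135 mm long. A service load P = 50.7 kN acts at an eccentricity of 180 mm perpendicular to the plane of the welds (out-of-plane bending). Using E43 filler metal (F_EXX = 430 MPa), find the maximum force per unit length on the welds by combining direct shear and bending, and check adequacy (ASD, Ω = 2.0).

f_max ≈ 1510 N/mm; NOT adequate

L_w = 2 × 135 = 270 mm; section modulus (unit throat) S = 2 × L²/6 = 6075 mm².
Direct shear f_v = P/L_w = 50.7×10³/270 = 187.8 N/mm.
Moment M = P × e = 50.7×10³ × 180 = 9126000 N·mm; bending f_b = M/S = 1502 N/mm.
f_max = √(f_v² + f_b²) = √(187.8² + 1502²) = 1514 N/mm.
r_n/Ω = (1/2.0) × 0.6 × 430 × (0.707 × 14) = 1277 N/mm → NOT adequate.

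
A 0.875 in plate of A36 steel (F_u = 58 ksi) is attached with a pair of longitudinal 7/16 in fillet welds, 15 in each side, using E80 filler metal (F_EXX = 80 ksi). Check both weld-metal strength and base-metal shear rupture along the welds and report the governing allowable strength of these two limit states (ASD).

t_e = 0.707 × 0.4375 = 0.3093 in; L = 30 in.
Weld metal: R_n/Ω = (1/2.0) × 0.6 × 80 × 0.3093 × 30 = 222.7 kips.
Base metal (shear rupture): R_n/Ω = (1/2.0) × 0.6 × 58 × 0.875 × 30 = 456.7 kips.
Governing: weld metal.

R_n/Ω ≈ 223 kips (weld metal governs)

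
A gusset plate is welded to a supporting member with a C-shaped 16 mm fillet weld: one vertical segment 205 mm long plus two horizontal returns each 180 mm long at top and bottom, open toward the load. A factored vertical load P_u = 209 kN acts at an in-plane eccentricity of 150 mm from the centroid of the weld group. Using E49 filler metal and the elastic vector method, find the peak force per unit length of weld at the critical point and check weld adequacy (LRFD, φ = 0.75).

E49XX → F_EXX = 490 MPa.
Total weld length L_w = 565 mm. Treat welds as unit-width lines.
Centroid: x̄ = 2×180×90 / 565 = 57.35 mm from the vertical weld.
Polar moment about centroid: J = I_x + I_y = [205³/12 + 2×180×102.5²] + [205×57.35² + 2(180³/12 + 180×32.65²)] = 6530000 mm³.
Direct shear f_v = P/L_w = 209×10³ / 565 = 369.9 N/mm (vertical).
Torsion M = P·e = 209×10³ × 150 = 31350000 N·mm.
Critical point at (x, y) = (122.7, 102.5) from centroid. f_tx = M·y/J = 492.1 N/mm; f_ty = M·x/J = 588.8 N/mm.
Resultant f_max = √[f_tx² + (f_v + f_ty)²] = √[492.1² + (369.9 + 588.8)²] = 1078 N/mm.
Capacity per unit length: φr_n = 0.75 × 0.6 × 490 × (0.707 × 16) = 2494 N/mm.
1078 ≤ 2494 → adequate.

f_max ≈ 1080 N/mm; adequate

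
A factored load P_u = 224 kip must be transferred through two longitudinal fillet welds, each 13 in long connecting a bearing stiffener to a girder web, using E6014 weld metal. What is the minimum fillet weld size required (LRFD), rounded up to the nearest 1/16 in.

w = 1/2 in

E60XX → F_EXX = 60 ksi.
Total weld length L = 26 in.
Required throat t_e = P_u / (φ × 0.6 F_EXX × L) = 224 / (0.75 × 0.6 × 60 × 26) = 0.3191 in.
Required leg w = t_e / 0.707 = 0.4513 in → use 1/2 in.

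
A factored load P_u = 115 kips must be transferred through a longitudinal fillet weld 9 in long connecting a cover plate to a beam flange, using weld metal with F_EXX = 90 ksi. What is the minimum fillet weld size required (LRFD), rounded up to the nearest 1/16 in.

w = 1/2 in

Total weld length L = 9 in.
Required throat t_e = P_u / (φ × 0.6 F_EXX × L) = 115 / (0.75 × 0.6 × 90 × 9) = 0.3155 in.
Required leg w = t_e / 0.707 = 0.4463 in → use 1/2 in.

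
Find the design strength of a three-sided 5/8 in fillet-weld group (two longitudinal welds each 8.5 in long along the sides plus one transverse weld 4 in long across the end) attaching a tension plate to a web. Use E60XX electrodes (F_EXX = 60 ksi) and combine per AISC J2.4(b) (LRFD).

φR_n ≈ 251 kip

t_e = 0.707 × 0.625 = 0.4419 in.
R_nwl = 0.6 × 60 × 0.4419 × 17 = 270.4 kip (longitudinal, 2 welds).
R_nwt = 0.6 × 60 × 0.4419 × 4 = 63.63 kip (transverse, base value).
(i) R_nwl + R_nwt = 334.1 kip; (ii) 0.85 R_nwl + 1.5 R_nwt = 325.3 kip.
R_n = max = 334.1 kip [governs: (i)]; φR_n = 250.5 kip.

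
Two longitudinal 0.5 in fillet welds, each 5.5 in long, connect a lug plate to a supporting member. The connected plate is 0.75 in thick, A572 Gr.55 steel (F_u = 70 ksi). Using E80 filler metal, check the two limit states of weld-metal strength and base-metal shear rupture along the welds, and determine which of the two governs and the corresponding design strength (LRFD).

φR_n ≈ 140 kip (weld metal governs)

E80XX → F_EXX = 80 ksi.
t_e = 0.707 × 0.5 = 0.3535 in; L = 11 in.
Weld metal: φR_n = 0.75 × 0.6 × 80 × 0.3535 × 11 = 140 kip.
Base metal (shear rupture): φR_n = 0.75 × 0.6 × 70 × 0.75 × 11 = 259.9 kip.
Governing: weld metal.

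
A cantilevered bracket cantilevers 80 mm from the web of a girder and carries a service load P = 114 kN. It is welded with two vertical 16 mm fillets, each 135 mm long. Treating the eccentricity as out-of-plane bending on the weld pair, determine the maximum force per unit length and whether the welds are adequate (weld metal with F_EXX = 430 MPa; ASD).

L_w = 2 × 135 = 270 mm; section modulus (unit throat) S = 2 × L²/6 = 6075 mm².
Direct shear f_v = P/L_w = 114×10³/270 = 422.2 N/mm.
Moment M = P × e = 114×10³ × 80 = 9120000 N·mm; bending f_b = M/S = 1501 N/mm.
f_max = √(f_v² + f_b²) = √(422.2² + 1501²) = 1559 N/mm.
r_n/Ω = (1/2.0) × 0.6 × 430 × (0.707 × 16) = 1459 N/mm → NOT adequate.

f_max ≈ 1560 N/mm; NOT adequate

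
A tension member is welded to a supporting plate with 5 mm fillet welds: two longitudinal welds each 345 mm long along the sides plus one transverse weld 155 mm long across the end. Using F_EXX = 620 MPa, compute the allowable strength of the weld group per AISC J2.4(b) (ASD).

t_e = 0.707 × 5 = 3.535 mm.
R_nwl = 0.6 × 620 × 3.535 × 690 × 10⁻³ = 907.4 kN (longitudinal, 2 welds).
R_nwt = 0.6 × 620 × 3.535 × 155 × 10⁻³ = 203.8 kN (transverse, base value).
(i) R_nwl + R_nwt = 1111 kN; (ii) 0.85 R_nwl + 1.5 R_nwt = 1077 kN.
R_n = max = 1111 kN [governs: (i)]; R_n/Ω = 555.6 kN.

R_n/Ω ≈ 556 kN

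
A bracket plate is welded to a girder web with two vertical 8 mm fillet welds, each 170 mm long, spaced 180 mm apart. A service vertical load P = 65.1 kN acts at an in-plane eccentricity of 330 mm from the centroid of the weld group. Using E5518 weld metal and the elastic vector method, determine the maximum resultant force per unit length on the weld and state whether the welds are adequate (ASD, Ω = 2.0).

E55XX → F_EXX = 550 MPa.
Total weld length L_w = 340 mm. Treat welds as unit-width lines.
Polar moment about centroid: J = 2[d³/12 + d(b/2)²] = 2[170³/12 + 170×90²] = 3573000 mm³.
Direct shear f_v = P/L_w = 65.1×10³ / 340 = 191.5 N/mm (vertical).
Torsion M = P·e = 65.1×10³ × 330 = 21483000 N·mm.
Critical point at (x, y) = (90, 85) from centroid. f_tx = M·y/J = 511.1 N/mm; f_ty = M·x/J = 541.2 N/mm.
Resultant f_max = √[f_tx² + (f_v + f_ty)²] = √[511.1² + (191.5 + 541.2)²] = 893.3 N/mm.
Capacity per unit length: r_n/Ω = (1/2.0) × 0.6 × 550 × (0.707 × 8) = 933.2 N/mm.
893.3 ≤ 933.2 → adequate.

f_max ≈ 893 N/mm; adequate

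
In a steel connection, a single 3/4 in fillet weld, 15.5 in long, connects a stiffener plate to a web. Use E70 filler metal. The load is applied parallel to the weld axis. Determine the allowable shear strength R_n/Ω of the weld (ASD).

E70XX → F_EXX = 70 ksi.
Effective throat t_e = 0.707 × 0.75 = 0.5302 in.
Total length L = 15.5 in; A_we = 0.5302 × 15.5 = 8.219 in².
F_nw = 0.6 F_EXX = 0.6 × 70 = 42 ksi.
R_n = 42 × 8.219 = 345.2 kip; R_n/Ω = 345.2/2.0 = 172.6 kip.

R_n/Ω ≈ 173 kip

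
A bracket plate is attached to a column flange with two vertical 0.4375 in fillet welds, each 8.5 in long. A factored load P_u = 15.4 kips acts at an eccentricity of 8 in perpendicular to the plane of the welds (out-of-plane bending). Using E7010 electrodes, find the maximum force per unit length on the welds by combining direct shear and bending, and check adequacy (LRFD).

f_max ≈ 5.2 kip/in; adequate

E70XX → F_EXX = 70 ksi.
L_w = 2 × 8.5 = 17 in; section modulus (unit throat) S = 2 × L²/6 = 24.08 in².
Direct shear f_v = P/L_w = 15.4/17 = 0.9059 kip/in.
Moment M = P × e = 15.4 × 8 = 123.2 kip·in; bending f_b = M/S = 5.116 kip/in.
f_max = √(f_v² + f_b²) = √(0.9059² + 5.116²) = 5.195 kip/in.
φr_n = 0.75 × 0.6 × 70 × (0.707 × 0.4375) = 9.743 kip/in → adequate.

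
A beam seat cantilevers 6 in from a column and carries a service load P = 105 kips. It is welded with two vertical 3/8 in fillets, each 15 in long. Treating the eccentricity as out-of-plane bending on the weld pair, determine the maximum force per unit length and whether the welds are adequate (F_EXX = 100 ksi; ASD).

f_max ≈ 9.1 kip/in; NOT adequate

L_w = 2 × 15 = 30 in; section modulus (unit throat) S = 2 × L²/6 = 75 in².
Direct shear f_v = P/L_w = 105/30 = 3.5 kip/in.
Moment M = P × e = 105 × 6 = 630 kip·in; bending f_b = M/S = 8.4 kip/in.
f_max = √(f_v² + f_b²) = √(3.5² + 8.4²) = 9.1 kip/in.
r_n/Ω = (1/2.0) × 0.6 × 100 × (0.707 × 0.375) = 7.954 kip/in → NOT adequate.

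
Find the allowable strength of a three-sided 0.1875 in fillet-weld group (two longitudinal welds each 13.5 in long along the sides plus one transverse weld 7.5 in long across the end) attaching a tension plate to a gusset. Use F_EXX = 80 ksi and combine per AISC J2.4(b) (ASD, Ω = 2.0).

t_e = 0.707 × 0.1875 = 0.1326 in.
R_nwl = 0.6 × 80 × 0.1326 × 27 = 171.8 kip (longitudinal, 2 welds).
R_nwt = 0.6 × 80 × 0.1326 × 7.5 = 47.72 kip (transverse, base value).
(i) R_nwl + R_nwt = 219.5 kip; (ii) 0.85 R_nwl + 1.5 R_nwt = 217.6 kip.
R_n = max = 219.5 kip [governs: (i)]; R_n/Ω = 109.8 kip.

R_n/Ω ≈ 110 kip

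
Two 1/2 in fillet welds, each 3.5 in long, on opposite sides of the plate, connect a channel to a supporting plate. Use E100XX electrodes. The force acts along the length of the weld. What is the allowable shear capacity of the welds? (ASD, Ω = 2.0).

R_n/Ω ≈ 74.2 kip

E100XX → F_EXX = 100 ksi.
Effective throat t_e = 0.707 × 0.5 = 0.3535 in.
Total length L = 7 in; A_we = 0.3535 × 7 = 2.474 in².
F_nw = 0.6 F_EXX = 0.6 × 100 = 60 ksi.
R_n = 60 × 2.474 = 148.5 kip; R_n/Ω = 148.5/2.0 = 74.23 kip.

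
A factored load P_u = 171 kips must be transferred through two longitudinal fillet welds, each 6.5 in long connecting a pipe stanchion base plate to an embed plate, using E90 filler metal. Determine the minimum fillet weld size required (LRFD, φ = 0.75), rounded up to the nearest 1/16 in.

w = 1/2 in

E90XX → F_EXX = 90 ksi.
Total weld length L = 13 in.
Required throat t_e = P_u / (φ × 0.6 F_EXX × L) = 171 / (0.75 × 0.6 × 90 × 13) = 0.3248 in.
Required leg w = t_e / 0.707 = 0.4594 in → use 1/2 in.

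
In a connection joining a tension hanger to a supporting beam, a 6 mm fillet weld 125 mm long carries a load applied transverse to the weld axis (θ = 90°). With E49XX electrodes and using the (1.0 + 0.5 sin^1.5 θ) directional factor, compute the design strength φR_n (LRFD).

φR_n ≈ 175 kN

E49XX → F_EXX = 490 MPa.
t_e = 0.707 × 6 = 4.242 mm; A_we = 4.242 × 125 = 530.2 mm².
Directional factor: 1.0 + 0.5 sin^1.5(90°) = 1.5.
F_nw = 0.6 × 490 × 1.5 = 441 MPa.
φR_n = 0.75 × 441 × 530.2 × 10⁻³ = 175.4 kN.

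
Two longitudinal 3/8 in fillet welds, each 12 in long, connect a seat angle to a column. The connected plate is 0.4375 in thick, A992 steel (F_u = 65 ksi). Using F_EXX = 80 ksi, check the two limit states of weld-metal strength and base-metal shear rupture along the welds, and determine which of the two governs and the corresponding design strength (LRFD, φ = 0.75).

φR_n ≈ 229 kip (weld metal governs)

t_e = 0.707 × 0.375 = 0.2651 in; L = 24 in.
Weld metal: φR_n = 0.75 × 0.6 × 80 × 0.2651 × 24 = 229.1 kip.
Base metal (shear rupture): φR_n = 0.75 × 0.6 × 65 × 0.4375 × 24 = 307.1 kip.
Governing: weld metal.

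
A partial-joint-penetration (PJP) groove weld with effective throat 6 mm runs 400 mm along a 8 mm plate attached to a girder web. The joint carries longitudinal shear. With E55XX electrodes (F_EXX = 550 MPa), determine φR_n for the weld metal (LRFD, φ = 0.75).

φR_n ≈ 594 kN

Effective throat (given) t_e = 6 mm.
A_we = 6 × 400 = 2400 mm².
F_nw = 0.6 F_EXX = 330 MPa.
φR_n = 0.75 × 330 × 2400 × 10⁻³ = 594 kN.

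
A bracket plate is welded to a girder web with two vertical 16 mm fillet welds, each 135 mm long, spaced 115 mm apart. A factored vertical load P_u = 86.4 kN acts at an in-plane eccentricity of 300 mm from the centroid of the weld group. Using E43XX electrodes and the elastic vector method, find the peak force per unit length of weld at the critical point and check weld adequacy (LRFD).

f_max ≈ 1990 N/mm; adequate

E43XX → F_EXX = 430 MPa.
Total weld length L_w = 270 mm. Treat welds as unit-width lines.
Polar moment about centroid: J = 2[d³/12 + d(b/2)²] = 2[135³/12 + 135×57.5²] = 1303000 mm³.
Direct shear f_v = P/L_w = 86.4×10³ / 270 = 320 N/mm (vertical).
Torsion M = P·e = 86.4×10³ × 300 = 25920000 N·mm.
Critical point at (x, y) = (57.5, 67.5) from centroid. f_tx = M·y/J = 1343 N/mm; f_ty = M·x/J = 1144 N/mm.
Resultant f_max = √[f_tx² + (f_v + f_ty)²] = √[1343² + (320 + 1144)²] = 1987 N/mm.
Capacity per unit length: φr_n = 0.75 × 0.6 × 430 × (0.707 × 16) = 2189 N/mm.
1987 ≤ 2189 → adequate.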